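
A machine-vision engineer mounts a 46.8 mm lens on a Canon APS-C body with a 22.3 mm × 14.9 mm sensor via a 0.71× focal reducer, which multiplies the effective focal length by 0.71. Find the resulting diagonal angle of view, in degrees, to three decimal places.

43.955°

Effective focal length f = 46.8 × 0.71 = 33.228 mm.
Sensor diagonal = √(22.3² + 14.9²) = √719.3000 ≈ 26.8198 mm.
α = 2·arctan(26.820 / (2 × 33.228)) = 2·arctan(0.40357) ≈ 43.9552°.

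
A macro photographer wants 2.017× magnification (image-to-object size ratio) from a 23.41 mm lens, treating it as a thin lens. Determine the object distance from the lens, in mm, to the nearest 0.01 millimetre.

35.02 mm

With m = dᵢ/dₒ and 1/f = 1/dₒ + 1/dᵢ, substituting dᵢ = m·dₒ gives 1/f = (1 + 1/m)/dₒ, hence dₒ = f·(1 + 1/m).
dₒ = 23.41 × (1 + 1/2.017) = 23.41 × 1.49579 ≈ 35.016 mm.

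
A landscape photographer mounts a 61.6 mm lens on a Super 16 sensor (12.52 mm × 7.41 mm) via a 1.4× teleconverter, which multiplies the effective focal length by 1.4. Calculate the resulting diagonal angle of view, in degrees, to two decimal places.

9.64°

Effective focal length f = 61.6 × 1.4 = 86.24 mm.
Sensor diagonal = √(12.52² + 7.41²) = √211.6585 ≈ 14.5485 mm.
α = 2·arctan(14.548 / (2 × 86.24)) = 2·arctan(0.08435) ≈ 9.6428°.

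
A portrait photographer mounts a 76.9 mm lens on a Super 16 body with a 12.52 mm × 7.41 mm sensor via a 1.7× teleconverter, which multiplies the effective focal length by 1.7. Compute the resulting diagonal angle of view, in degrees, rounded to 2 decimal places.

Effective focal length f = 76.9 × 1.7 = 130.73 mm.
Sensor diagonal = √(12.52² + 7.41²) = √211.6585 ≈ 14.5485 mm.
α = 2·arctan(14.548 / (2 × 130.73)) = 2·arctan(0.05564) ≈ 6.3697°.

6.37°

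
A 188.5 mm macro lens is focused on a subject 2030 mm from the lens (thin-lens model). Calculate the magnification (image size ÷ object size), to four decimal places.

Thin lens: 1/f = 1/dₒ + 1/dᵢ → 1/dᵢ = 1/188.5 − 1/2030 = 0.0048124 mm⁻¹, so dᵢ ≈ 207.7953 mm.
Magnification m = dᵢ/dₒ = 207.7953/2030 ≈ 0.10236.

0.1024×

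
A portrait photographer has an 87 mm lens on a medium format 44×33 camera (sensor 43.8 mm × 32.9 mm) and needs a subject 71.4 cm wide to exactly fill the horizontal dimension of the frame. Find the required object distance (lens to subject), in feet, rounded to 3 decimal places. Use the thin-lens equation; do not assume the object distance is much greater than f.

4.938 ft

W: 71.4 cm = 714 mm.
Magnification m = w/W = dᵢ/dₒ; combined with 1/f = 1/dₒ + 1/dᵢ this gives dₒ = f·(1 + W/w).
dₒ = 87 mm × (1 + 714/43.8) = 87 × 17.3014 ≈ 1505.219 mm = 1505.219/304.8 ft = 4.93838 ft.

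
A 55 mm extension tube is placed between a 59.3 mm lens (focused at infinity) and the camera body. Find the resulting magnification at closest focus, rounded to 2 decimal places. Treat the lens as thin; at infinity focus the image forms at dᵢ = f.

0.93×

The tube moves the image plane from f to f + e, so dᵢ = 59.3 + 55 = 114.3 mm. Focus is achieved when 1/f = 1/dₒ + 1/dᵢ, giving dₒ = 1/(1/f − 1/(f+e)).
Magnification m = dᵢ/dₒ = (f+e)·(1/f − 1/(f+e)) = e/f = 55/59.3 ≈ 0.9275.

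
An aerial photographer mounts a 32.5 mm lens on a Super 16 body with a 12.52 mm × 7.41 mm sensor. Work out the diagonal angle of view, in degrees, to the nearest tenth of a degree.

25.2°

Sensor diagonal = √(12.52² + 7.41²) = √211.6585 ≈ 14.5485 mm.
Angle of view α = 2·arctan(d/2f) with d = 14.5485 mm and f = 32.5 mm.
d/2f = 0.22382; arctan(0.22382) ≈ 12.6162°, so α ≈ 25.2323°.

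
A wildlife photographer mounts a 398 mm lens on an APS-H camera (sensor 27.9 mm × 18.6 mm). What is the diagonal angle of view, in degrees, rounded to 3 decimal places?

4.824°

Sensor diagonal = √(27.9² + 18.6²) = √1124.3700 ≈ 33.5316 mm.
Angle of view α = 2·arctan(d/2f) with d = 33.5316 mm and f = 398 mm.
d/2f = 0.04213; arctan(0.04213) ≈ 2.4122°, so α ≈ 4.8243°.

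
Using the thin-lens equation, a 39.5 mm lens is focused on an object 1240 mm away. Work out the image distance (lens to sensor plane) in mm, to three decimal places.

40.800 mm

1/dᵢ = 1/f − 1/dₒ = 1/39.5 − 1/1240 = 0.0245100 mm⁻¹.
dᵢ = 1/0.0245100 ≈ 40.7997 mm.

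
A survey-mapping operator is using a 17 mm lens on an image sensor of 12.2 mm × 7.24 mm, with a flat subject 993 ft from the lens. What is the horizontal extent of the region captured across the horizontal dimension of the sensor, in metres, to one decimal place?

dₒ: 993 ft × 304.8 mm/ft = 302666.39 mm.
Similar triangles through the lens centre give W/dₒ = w/dᵢ; with 1/f = 1/dₒ + 1/dᵢ this gives W = w·(dₒ − f)/f.
W = 12.2 mm × (302666 − 17) / 17 = 12.2 × 17802.9053 ≈ 217195.445 mm = 217.195 m.

217.2 m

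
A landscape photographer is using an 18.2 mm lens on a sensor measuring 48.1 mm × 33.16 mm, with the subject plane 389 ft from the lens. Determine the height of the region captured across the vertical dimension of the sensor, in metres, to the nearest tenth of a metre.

dₒ: 389 ft × 304.8 mm/ft = 118567.20 mm.
Similar triangles through the lens centre give W/dₒ = h/dᵢ; with 1/f = 1/dₒ + 1/dᵢ this gives W = h·(dₒ − f)/f.
W = 33.16 mm × (118567 − 18.2) / 18.2 = 33.16 × 6513.6811 ≈ 215993.666 mm = 215.994 m.

216.0 m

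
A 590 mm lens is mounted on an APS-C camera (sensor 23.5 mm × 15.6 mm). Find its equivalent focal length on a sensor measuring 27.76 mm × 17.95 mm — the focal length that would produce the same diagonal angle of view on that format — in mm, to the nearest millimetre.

691 mm

Sensor diagonal = √(23.5² + 15.6²) = √795.6100 ≈ 28.2066 mm.
Sensor diagonal = √(27.76² + 17.95²) = √1092.8201 ≈ 33.0578 mm.
Equal angle of view means equal diagonal/f ratio, so f₂ = f₁ · (diagonal₂/diagonal₁) = 590 × 33.0578/28.2066.
f₂ = 590 × 1.17199 ≈ 691.475 mm.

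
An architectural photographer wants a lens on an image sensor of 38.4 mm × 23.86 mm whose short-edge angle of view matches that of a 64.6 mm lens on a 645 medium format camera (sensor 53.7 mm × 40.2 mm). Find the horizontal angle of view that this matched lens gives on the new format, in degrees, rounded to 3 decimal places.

Equal short-edge AOV ⇒ f₂ = f₁ · 23.86/40.2 = 64.6 × 0.59353 ≈ 38.3422 mm.
Horizontal AOV on the new format = 2·arctan(38.4 / (2 × 38.3422)) = 2·arctan(0.50075) ≈ 53.1992°.

53.199°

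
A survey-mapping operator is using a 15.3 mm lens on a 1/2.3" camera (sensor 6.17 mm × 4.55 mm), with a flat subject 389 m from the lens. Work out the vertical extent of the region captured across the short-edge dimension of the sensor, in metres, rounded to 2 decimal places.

115.68 m

dₒ: 389 m = 389000 mm.
Similar triangles through the lens centre give W/dₒ = h/dᵢ; with 1/f = 1/dₒ + 1/dᵢ this gives W = h·(dₒ − f)/f.
W = 4.55 mm × (389000 − 15.3) / 15.3 = 4.55 × 25423.8366 ≈ 115678.457 mm = 115.678 m.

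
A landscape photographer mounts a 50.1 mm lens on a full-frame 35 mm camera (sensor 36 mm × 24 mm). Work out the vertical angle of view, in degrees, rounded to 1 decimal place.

26.9°

Angle of view α = 2·arctan(h/2f) with h = 24 mm and f = 50.1 mm.
h/2f = 0.23952; arctan(0.23952) ≈ 13.4698°, so α ≈ 26.9396°.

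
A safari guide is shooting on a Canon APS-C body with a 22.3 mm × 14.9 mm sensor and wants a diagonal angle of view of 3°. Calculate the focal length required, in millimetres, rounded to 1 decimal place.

512.1 mm

Sensor diagonal = √(22.3² + 14.9²) = √719.3000 ≈ 26.8198 mm.
From α = 2·arctan(d/2f) we get f = d / (2·tan(α/2)).
With d = 26.8198 mm and α/2 = 1.5°, tan(α/2) ≈ 0.02619, so f ≈ 26.8198 / 0.05237 ≈ 512.1028 mm.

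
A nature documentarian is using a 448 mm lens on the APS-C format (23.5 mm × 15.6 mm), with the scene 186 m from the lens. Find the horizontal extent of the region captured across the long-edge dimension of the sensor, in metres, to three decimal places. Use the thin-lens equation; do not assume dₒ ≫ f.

9.733 m

dₒ: 186 m = 186000 mm.
Similar triangles through the lens centre give W/dₒ = w/dᵢ; with 1/f = 1/dₒ + 1/dᵢ this gives W = w·(dₒ − f)/f.
W = 23.5 mm × (186000 − 448) / 448 = 23.5 × 414.1786 ≈ 9733.196 mm = 9.7332 m.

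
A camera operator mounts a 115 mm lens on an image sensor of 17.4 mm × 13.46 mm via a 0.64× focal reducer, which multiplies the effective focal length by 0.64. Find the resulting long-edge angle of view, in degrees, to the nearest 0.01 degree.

13.48°

Effective focal length f = 115 × 0.64 = 73.6 mm.
α = 2·arctan(17.4 / (2 × 73.6)) = 2·arctan(0.11821) ≈ 13.4829°.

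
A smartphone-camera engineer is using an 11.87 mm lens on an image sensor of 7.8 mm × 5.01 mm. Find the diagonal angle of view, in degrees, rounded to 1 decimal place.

Sensor diagonal = √(7.8² + 5.01²) = √85.9401 ≈ 9.2704 mm.
Angle of view α = 2·arctan(d/2f) with d = 9.2704 mm and f = 11.87 mm.
d/2f = 0.39050; arctan(0.39050) ≈ 21.3305°, so α ≈ 42.6609°.

42.7°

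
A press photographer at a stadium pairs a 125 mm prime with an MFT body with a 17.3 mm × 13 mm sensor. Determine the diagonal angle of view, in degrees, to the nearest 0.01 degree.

9.89°

Sensor diagonal = √(17.3² + 13²) = √468.2900 ≈ 21.6400 mm.
Angle of view α = 2·arctan(d/2f) with d = 21.6400 mm and f = 125 mm.
d/2f = 0.08656; arctan(0.08656) ≈ 4.9472°, so α ≈ 9.8944°.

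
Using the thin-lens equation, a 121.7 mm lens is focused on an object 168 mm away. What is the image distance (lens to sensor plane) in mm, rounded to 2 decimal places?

1/dᵢ = 1/f − 1/dₒ = 1/121.7 − 1/168 = 0.0022645 mm⁻¹.
dᵢ = 1/0.0022645 ≈ 441.5896 mm.

441.59 mm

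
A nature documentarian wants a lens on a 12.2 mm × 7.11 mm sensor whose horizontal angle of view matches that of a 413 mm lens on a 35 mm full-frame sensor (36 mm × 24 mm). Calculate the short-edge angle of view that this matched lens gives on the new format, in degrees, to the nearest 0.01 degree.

Equal horizontal AOV ⇒ f₂ = f₁ · 12.2/36 = 413 × 0.33889 ≈ 139.9611 mm.
Short-edge AOV on the new format = 2·arctan(7.11 / (2 × 139.9611)) = 2·arctan(0.02540) ≈ 2.9100°.

2.91°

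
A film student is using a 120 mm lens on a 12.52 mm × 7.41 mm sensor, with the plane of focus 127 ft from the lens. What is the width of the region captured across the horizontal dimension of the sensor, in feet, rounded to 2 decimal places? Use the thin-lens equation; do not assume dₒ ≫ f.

13.21 ft

dₒ: 127 ft × 304.8 mm/ft = 38709.60 mm.
Similar triangles through the lens centre give W/dₒ = w/dᵢ; with 1/f = 1/dₒ + 1/dᵢ this gives W = w·(dₒ − f)/f.
W = 12.52 mm × (38709.6 − 120) / 120 = 12.52 × 321.5800 ≈ 4026.181 mm = 4026.181/304.8 ft = 13.2093 ft.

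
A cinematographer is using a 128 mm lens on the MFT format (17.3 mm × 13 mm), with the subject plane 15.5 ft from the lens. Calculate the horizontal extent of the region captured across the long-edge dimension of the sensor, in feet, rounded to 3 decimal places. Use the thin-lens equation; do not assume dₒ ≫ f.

dₒ: 15.5 ft × 304.8 mm/ft = 4724.40 mm.
Similar triangles through the lens centre give W/dₒ = w/dᵢ; with 1/f = 1/dₒ + 1/dᵢ this gives W = w·(dₒ − f)/f.
W = 17.3 mm × (4724.4 − 128) / 128 = 17.3 × 35.9094 ≈ 621.232 mm = 621.232/304.8 ft = 2.03816 ft.

2.038 ft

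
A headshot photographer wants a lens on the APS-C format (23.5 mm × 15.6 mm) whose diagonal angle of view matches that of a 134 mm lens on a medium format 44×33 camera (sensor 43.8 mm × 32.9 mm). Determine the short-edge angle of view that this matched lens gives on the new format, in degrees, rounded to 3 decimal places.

Sensor diagonal = √(43.8² + 32.9²) = √3000.8500 ≈ 54.7800 mm.
Sensor diagonal = √(23.5² + 15.6²) = √795.6100 ≈ 28.2066 mm.
Equal diagonal AOV ⇒ f₂ = f₁ · 28.2066/54.7800 = 134 × 0.51491 ≈ 68.9974 mm.
Short-edge AOV on the new format = 2·arctan(15.6 / (2 × 68.9974)) = 2·arctan(0.11305) ≈ 12.8996°.

12.900°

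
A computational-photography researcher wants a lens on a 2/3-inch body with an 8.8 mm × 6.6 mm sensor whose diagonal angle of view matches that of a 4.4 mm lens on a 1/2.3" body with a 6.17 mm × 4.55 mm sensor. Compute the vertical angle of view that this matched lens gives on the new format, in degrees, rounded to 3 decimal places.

55.192°

Sensor diagonal = √(6.17² + 4.55²) = √58.7714 ≈ 7.6663 mm.
Sensor diagonal = √(8.8² + 6.6²) = √121.0000 ≈ 11.0000 mm.
Equal diagonal AOV ⇒ f₂ = f₁ · 11.0000/7.6663 = 4.4 × 1.43486 ≈ 6.3134 mm.
Vertical AOV on the new format = 2·arctan(6.6 / (2 × 6.3134)) = 2·arctan(0.52270) ≈ 55.1920°.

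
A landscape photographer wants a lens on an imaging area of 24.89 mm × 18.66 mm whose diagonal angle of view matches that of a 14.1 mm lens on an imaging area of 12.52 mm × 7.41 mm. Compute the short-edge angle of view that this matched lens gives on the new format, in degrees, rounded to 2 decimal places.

34.39°

Sensor diagonal = √(12.52² + 7.41²) = √211.6585 ≈ 14.5485 mm.
Sensor diagonal = √(24.89² + 18.66²) = √967.7077 ≈ 31.1080 mm.
Equal diagonal AOV ⇒ f₂ = f₁ · 31.1080/14.5485 = 14.1 × 2.13823 ≈ 30.1490 mm.
Short-edge AOV on the new format = 2·arctan(18.66 / (2 × 30.1490)) = 2·arctan(0.30946) ≈ 34.3907°.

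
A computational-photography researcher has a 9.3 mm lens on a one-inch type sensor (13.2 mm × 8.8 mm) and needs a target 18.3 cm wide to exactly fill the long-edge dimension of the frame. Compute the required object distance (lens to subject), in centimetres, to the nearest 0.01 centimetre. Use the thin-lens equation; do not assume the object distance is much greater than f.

W: 18.3 cm = 183 mm.
Magnification m = w/W = dᵢ/dₒ; combined with 1/f = 1/dₒ + 1/dᵢ this gives dₒ = f·(1 + W/w).
dₒ = 9.3 mm × (1 + 183/13.2) = 9.3 × 14.8636 ≈ 138.232 mm = 13.8232 cm.

13.82 cm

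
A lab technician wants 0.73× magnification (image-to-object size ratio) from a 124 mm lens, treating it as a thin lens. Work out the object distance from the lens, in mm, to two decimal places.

293.86 mm

With m = dᵢ/dₒ and 1/f = 1/dₒ + 1/dᵢ, substituting dᵢ = m·dₒ gives 1/f = (1 + 1/m)/dₒ, hence dₒ = f·(1 + 1/m).
dₒ = 124 × (1 + 1/0.73) = 124 × 2.36986 ≈ 293.863 mm.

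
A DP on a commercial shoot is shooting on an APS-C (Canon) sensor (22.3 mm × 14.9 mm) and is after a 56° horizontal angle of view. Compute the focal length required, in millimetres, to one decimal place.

From α = 2·arctan(w/2f) we get f = w / (2·tan(α/2)).
With w = 22.3 mm and α/2 = 28°, tan(α/2) ≈ 0.53171, so f ≈ 22.3 / 1.06342 ≈ 20.9701 mm.

21.0 mm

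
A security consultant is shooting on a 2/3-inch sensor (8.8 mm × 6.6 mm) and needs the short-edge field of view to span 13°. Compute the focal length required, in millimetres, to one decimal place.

From α = 2·arctan(h/2f) we get f = h / (2·tan(α/2)).
With h = 6.6 mm and α/2 = 6.5°, tan(α/2) ≈ 0.11394, so f ≈ 6.6 / 0.22787 ≈ 28.9637 mm.

29.0 mm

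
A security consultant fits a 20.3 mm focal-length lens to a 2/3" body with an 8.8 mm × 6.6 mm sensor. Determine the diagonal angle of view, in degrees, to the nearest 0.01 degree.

30.32°

Sensor diagonal = √(8.8² + 6.6²) = √121.0000 ≈ 11.0000 mm.
Angle of view α = 2·arctan(d/2f) with d = 11.0000 mm and f = 20.3 mm.
d/2f = 0.27094; arctan(0.27094) ≈ 15.1595°, so α ≈ 30.3191°.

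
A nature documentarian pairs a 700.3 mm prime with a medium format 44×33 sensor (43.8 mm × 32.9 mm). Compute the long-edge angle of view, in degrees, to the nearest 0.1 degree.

3.6°

Angle of view α = 2·arctan(w/2f) with w = 43.8 mm and f = 700.3 mm.
w/2f = 0.03127; arctan(0.03127) ≈ 1.7912°, so α ≈ 3.5824°.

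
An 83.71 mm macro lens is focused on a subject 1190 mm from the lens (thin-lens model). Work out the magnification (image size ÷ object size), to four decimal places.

0.0757×

Thin lens: 1/f = 1/dₒ + 1/dᵢ → 1/dᵢ = 1/83.71 − 1/1190 = 0.0111057 mm⁻¹, so dᵢ ≈ 90.0441 mm.
Magnification m = dᵢ/dₒ = 90.0441/1190 ≈ 0.07567.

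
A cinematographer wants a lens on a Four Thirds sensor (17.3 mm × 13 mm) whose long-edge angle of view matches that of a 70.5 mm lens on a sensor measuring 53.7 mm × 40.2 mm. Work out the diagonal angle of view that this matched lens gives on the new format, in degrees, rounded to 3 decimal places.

50.946°

Equal long-edge AOV ⇒ f₂ = f₁ · 17.3/53.7 = 70.5 × 0.32216 ≈ 22.7123 mm.
Sensor diagonal = √(17.3² + 13²) = √468.2900 ≈ 21.6400 mm.
Diagonal AOV on the new format = 2·arctan(21.6400 / (2 × 22.7123)) = 2·arctan(0.47639) ≈ 50.9457°.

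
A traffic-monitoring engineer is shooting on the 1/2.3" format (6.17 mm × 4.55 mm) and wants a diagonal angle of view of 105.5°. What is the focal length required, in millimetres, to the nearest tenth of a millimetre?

Sensor diagonal = √(6.17² + 4.55²) = √58.7714 ≈ 7.6663 mm.
From α = 2·arctan(d/2f) we get f = d / (2·tan(α/2)).
With d = 7.6663 mm and α/2 = 52.75°, tan(α/2) ≈ 1.31507, so f ≈ 7.6663 / 2.63013 ≈ 2.9148 mm.

2.9 mm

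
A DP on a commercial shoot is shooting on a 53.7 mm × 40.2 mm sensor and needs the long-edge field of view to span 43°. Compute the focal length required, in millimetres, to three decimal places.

From α = 2·arctan(w/2f) we get f = w / (2·tan(α/2)).
With w = 53.7 mm and α/2 = 21.5°, tan(α/2) ≈ 0.39391, so f ≈ 53.7 / 0.78782 ≈ 68.1627 mm.

68.163 mm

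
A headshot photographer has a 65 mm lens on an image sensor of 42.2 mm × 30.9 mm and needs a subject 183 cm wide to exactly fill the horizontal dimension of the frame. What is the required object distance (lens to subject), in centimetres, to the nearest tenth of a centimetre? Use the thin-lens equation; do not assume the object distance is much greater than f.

288.4 cm

W: 183 cm = 1830 mm.
Magnification m = w/W = dᵢ/dₒ; combined with 1/f = 1/dₒ + 1/dᵢ this gives dₒ = f·(1 + W/w).
dₒ = 65 mm × (1 + 1830/42.2) = 65 × 44.3649 ≈ 2883.720 mm = 288.372 cm.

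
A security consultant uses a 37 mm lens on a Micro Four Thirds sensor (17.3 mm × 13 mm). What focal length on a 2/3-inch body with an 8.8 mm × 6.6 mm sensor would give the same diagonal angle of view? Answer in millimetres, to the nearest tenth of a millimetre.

18.8 mm

Sensor diagonal = √(17.3² + 13²) = √468.2900 ≈ 21.6400 mm.
Sensor diagonal = √(8.8² + 6.6²) = √121.0000 ≈ 11.0000 mm.
Equal angle of view means equal diagonal/f ratio, so f₂ = f₁ · (diagonal₂/diagonal₁) = 37 × 11.0000/21.6400.
f₂ = 37 × 0.50832 ≈ 18.808 mm.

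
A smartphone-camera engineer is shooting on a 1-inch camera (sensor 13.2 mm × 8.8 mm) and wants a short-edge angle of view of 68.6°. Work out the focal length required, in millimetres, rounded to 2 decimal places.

6.45 mm

From α = 2·arctan(h/2f) we get f = h / (2·tan(α/2)).
With h = 8.8 mm and α/2 = 34.3°, tan(α/2) ≈ 0.68215, so f ≈ 8.8 / 1.36431 ≈ 6.4502 mm.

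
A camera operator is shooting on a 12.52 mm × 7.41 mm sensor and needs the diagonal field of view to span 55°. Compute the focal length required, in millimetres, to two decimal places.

13.97 mm

Sensor diagonal = √(12.52² + 7.41²) = √211.6585 ≈ 14.5485 mm.
From α = 2·arctan(d/2f) we get f = d / (2·tan(α/2)).
With d = 14.5485 mm and α/2 = 27.5°, tan(α/2) ≈ 0.52057, so f ≈ 14.5485 / 1.04113 ≈ 13.9737 mm.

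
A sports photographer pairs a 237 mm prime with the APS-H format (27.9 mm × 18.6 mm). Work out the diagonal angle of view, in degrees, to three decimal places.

Sensor diagonal = √(27.9² + 18.6²) = √1124.3700 ≈ 33.5316 mm.
Angle of view α = 2·arctan(d/2f) with d = 33.5316 mm and f = 237 mm.
d/2f = 0.07074; arctan(0.07074) ≈ 4.0465°, so α ≈ 8.0929°.

8.093°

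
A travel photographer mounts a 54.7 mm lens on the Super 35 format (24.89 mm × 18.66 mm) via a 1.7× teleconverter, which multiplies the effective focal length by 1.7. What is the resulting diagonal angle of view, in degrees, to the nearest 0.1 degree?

19.0°

Effective focal length f = 54.7 × 1.7 = 92.99 mm.
Sensor diagonal = √(24.89² + 18.66²) = √967.7077 ≈ 31.1080 mm.
α = 2·arctan(31.108 / (2 × 92.99)) = 2·arctan(0.16727) ≈ 18.9914°.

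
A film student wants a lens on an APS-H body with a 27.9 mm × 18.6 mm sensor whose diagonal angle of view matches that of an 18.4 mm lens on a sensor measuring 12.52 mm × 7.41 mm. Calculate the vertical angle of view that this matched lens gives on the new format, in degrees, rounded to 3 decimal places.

Sensor diagonal = √(12.52² + 7.41²) = √211.6585 ≈ 14.5485 mm.
Sensor diagonal = √(27.9² + 18.6²) = √1124.3700 ≈ 33.5316 mm.
Equal diagonal AOV ⇒ f₂ = f₁ · 33.5316/14.5485 = 18.4 × 2.30482 ≈ 42.4087 mm.
Vertical AOV on the new format = 2·arctan(18.6 / (2 × 42.4087)) = 2·arctan(0.21929) ≈ 24.7377°.

24.738°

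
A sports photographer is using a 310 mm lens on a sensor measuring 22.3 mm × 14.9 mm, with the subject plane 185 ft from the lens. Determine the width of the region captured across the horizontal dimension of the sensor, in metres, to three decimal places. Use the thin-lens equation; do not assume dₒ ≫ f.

dₒ: 185 ft × 304.8 mm/ft = 56388.00 mm.
Similar triangles through the lens centre give W/dₒ = w/dᵢ; with 1/f = 1/dₒ + 1/dᵢ this gives W = w·(dₒ − f)/f.
W = 22.3 mm × (56388 − 310) / 310 = 22.3 × 180.8968 ≈ 4033.998 mm = 4.034 m.

4.034 m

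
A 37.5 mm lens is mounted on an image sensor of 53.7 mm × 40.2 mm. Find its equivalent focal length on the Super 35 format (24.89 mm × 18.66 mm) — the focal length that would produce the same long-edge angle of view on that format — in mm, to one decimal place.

Equal angle of view means equal width/f ratio, so f₂ = f₁ · (width₂/width₁) = 37.5 × 24.89/53.7.
f₂ = 37.5 × 0.46350 ≈ 17.381 mm.

17.4 mm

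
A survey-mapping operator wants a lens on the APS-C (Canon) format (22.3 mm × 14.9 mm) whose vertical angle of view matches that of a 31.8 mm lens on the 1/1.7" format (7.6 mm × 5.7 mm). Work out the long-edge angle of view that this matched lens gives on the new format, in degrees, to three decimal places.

15.279°

Equal vertical AOV ⇒ f₂ = f₁ · 14.9/5.7 = 31.8 × 2.61404 ≈ 83.1263 mm.
Long-edge AOV on the new format = 2·arctan(22.3 / (2 × 83.1263)) = 2·arctan(0.13413) ≈ 15.2793°.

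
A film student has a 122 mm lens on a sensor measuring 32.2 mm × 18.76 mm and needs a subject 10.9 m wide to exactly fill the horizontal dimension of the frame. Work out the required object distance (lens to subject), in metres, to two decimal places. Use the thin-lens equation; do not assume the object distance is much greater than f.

41.42 m

W: 10.9 m = 10900 mm.
Magnification m = w/W = dᵢ/dₒ; combined with 1/f = 1/dₒ + 1/dᵢ this gives dₒ = f·(1 + W/w).
dₒ = 122 mm × (1 + 10900/32.2) = 122 × 339.5093 ≈ 41420.137 mm = 41.4201 m.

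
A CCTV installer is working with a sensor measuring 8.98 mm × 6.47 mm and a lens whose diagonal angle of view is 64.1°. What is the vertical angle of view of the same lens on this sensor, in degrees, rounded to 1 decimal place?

40.2°

Sensor diagonal = √(8.98² + 6.47²) = √122.5013 ≈ 11.0680 mm.
From the diagonal AOV: f = 11.0680 / (2·tan(32.05°)) = 11.0680 / 1.25217 ≈ 8.8391 mm.
Vertical AOV = 2·arctan(6.47 / (2 × 8.8391)) = 2·arctan(0.36599) ≈ 40.2040°.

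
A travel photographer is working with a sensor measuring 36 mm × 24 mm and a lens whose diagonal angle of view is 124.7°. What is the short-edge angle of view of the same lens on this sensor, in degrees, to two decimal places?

93.27°

Sensor diagonal = √(36² + 24²) = √1872.0000 ≈ 43.2666 mm.
From the diagonal AOV: f = 43.2666 / (2·tan(62.35°)) = 43.2666 / 3.81753 ≈ 11.3337 mm.
Short-edge AOV = 2·arctan(24 / (2 × 11.3337)) = 2·arctan(1.05879) ≈ 93.2715°.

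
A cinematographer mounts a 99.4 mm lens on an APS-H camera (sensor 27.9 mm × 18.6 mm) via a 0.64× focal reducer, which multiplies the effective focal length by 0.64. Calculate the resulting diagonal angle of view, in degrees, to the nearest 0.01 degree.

Effective focal length f = 99.4 × 0.64 = 63.616 mm.
Sensor diagonal = √(27.9² + 18.6²) = √1124.3700 ≈ 33.5316 mm.
α = 2·arctan(33.532 / (2 × 63.616)) = 2·arctan(0.26355) ≈ 29.5288°.

29.53°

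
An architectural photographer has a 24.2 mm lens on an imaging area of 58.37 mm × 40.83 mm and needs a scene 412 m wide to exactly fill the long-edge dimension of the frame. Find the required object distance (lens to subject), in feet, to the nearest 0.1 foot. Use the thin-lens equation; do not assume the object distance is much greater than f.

W: 412 m = 412000 mm.
Magnification m = w/W = dᵢ/dₒ; combined with 1/f = 1/dₒ + 1/dᵢ this gives dₒ = f·(1 + W/w).
dₒ = 24.2 mm × (1 + 412000/58.37) = 24.2 × 7059.4204 ≈ 170837.974 mm = 170837.974/304.8 ft = 560.492 ft.

560.5 ft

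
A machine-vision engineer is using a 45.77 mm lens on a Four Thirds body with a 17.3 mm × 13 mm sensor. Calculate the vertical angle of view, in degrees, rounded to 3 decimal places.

16.166°

Angle of view α = 2·arctan(h/2f) with h = 13 mm and f = 45.77 mm.
h/2f = 0.14201; arctan(0.14201) ≈ 8.0828°, so α ≈ 16.1656°.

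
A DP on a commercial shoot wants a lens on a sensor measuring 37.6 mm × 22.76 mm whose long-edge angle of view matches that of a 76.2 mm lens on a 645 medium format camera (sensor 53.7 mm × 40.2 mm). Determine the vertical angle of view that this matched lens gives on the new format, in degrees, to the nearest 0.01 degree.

24.08°

Equal long-edge AOV ⇒ f₂ = f₁ · 37.6/53.7 = 76.2 × 0.70019 ≈ 53.3542 mm.
Vertical AOV on the new format = 2·arctan(22.76 / (2 × 53.3542)) = 2·arctan(0.21329) ≈ 24.0806°.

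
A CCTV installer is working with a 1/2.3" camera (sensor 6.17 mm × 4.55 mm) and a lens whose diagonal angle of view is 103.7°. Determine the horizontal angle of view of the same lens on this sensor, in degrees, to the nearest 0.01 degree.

91.39°

Sensor diagonal = √(6.17² + 4.55²) = √58.7714 ≈ 7.6663 mm.
From the diagonal AOV: f = 7.6663 / (2·tan(51.85°)) = 7.6663 / 2.54612 ≈ 3.0110 mm.
Horizontal AOV = 2·arctan(6.17 / (2 × 3.0110)) = 2·arctan(1.02459) ≈ 91.3917°.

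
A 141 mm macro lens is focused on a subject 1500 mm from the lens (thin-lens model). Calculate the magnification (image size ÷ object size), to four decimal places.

Thin lens: 1/f = 1/dₒ + 1/dᵢ → 1/dᵢ = 1/141 − 1/1500 = 0.0064255 mm⁻¹, so dᵢ ≈ 155.6291 mm.
Magnification m = dᵢ/dₒ = 155.6291/1500 ≈ 0.10375.

0.1038×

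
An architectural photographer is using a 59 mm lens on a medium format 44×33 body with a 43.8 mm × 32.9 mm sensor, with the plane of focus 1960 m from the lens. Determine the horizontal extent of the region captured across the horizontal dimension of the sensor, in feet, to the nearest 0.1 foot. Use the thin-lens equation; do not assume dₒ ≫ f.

dₒ: 1960 m = 1.96e+06 mm.
Similar triangles through the lens centre give W/dₒ = w/dᵢ; with 1/f = 1/dₒ + 1/dᵢ this gives W = w·(dₒ − f)/f.
W = 43.8 mm × (1.96e+06 − 59) / 59 = 43.8 × 33219.3390 ≈ 1455007.047 mm = 1455007.047/304.8 ft = 4773.65 ft.

4773.6 ft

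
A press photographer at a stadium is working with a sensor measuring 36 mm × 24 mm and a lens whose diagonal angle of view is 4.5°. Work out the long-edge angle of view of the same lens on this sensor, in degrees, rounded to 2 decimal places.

Sensor diagonal = √(36² + 24²) = √1872.0000 ≈ 43.2666 mm.
From the diagonal AOV: f = 43.2666 / (2·tan(2.25°)) = 43.2666 / 0.07858 ≈ 550.6044 mm.
Long-edge AOV = 2·arctan(36 / (2 × 550.6044)) = 2·arctan(0.03269) ≈ 3.7448°.

3.74°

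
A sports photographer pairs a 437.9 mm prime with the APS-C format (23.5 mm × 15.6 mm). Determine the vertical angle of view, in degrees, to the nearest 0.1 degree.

2.0°

Angle of view α = 2·arctan(h/2f) with h = 15.6 mm and f = 437.9 mm.
h/2f = 0.01781; arctan(0.01781) ≈ 1.0205°, so α ≈ 2.0409°.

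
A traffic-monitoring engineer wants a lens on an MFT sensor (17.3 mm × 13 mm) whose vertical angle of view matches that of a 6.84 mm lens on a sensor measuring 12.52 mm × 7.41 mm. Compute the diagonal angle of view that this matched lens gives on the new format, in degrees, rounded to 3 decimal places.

Equal vertical AOV ⇒ f₂ = f₁ · 13/7.41 = 6.84 × 1.75439 ≈ 12.0000 mm.
Sensor diagonal = √(17.3² + 13²) = √468.2900 ≈ 21.6400 mm.
Diagonal AOV on the new format = 2·arctan(21.6400 / (2 × 12.0000)) = 2·arctan(0.90167) ≈ 84.0799°.

84.080°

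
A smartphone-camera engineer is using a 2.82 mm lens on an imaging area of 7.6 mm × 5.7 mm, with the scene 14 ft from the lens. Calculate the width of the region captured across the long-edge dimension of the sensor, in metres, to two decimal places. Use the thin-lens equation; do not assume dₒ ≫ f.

11.49 m

dₒ: 14 ft × 304.8 mm/ft = 4267.20 mm.
Similar triangles through the lens centre give W/dₒ = w/dᵢ; with 1/f = 1/dₒ + 1/dᵢ this gives W = w·(dₒ − f)/f.
W = 7.6 mm × (4267.2 − 2.82) / 2.82 = 7.6 × 1512.1914 ≈ 11492.655 mm = 11.4927 m.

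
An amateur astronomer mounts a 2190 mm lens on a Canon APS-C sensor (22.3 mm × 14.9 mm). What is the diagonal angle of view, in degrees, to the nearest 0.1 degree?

0.7°

Sensor diagonal = √(22.3² + 14.9²) = √719.3000 ≈ 26.8198 mm.
Angle of view α = 2·arctan(d/2f) with d = 26.8198 mm and f = 2190 mm.
d/2f = 0.00612; arctan(0.00612) ≈ 0.3508°, so α ≈ 0.7017°.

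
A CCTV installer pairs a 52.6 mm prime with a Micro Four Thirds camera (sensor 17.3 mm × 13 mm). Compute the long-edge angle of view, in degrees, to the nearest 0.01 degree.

Angle of view α = 2·arctan(w/2f) with w = 17.3 mm and f = 52.6 mm.
w/2f = 0.16445; arctan(0.16445) ≈ 9.3386°, so α ≈ 18.6773°.

18.68°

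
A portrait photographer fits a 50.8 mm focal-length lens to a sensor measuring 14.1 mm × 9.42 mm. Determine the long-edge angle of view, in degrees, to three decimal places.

15.802°

Angle of view α = 2·arctan(w/2f) with w = 14.1 mm and f = 50.8 mm.
w/2f = 0.13878; arctan(0.13878) ≈ 7.9010°, so α ≈ 15.8020°.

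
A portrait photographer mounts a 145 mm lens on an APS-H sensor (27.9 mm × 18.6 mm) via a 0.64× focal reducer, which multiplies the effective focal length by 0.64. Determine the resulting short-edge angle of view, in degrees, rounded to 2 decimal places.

Effective focal length f = 145 × 0.64 = 92.8 mm.
α = 2·arctan(18.6 / (2 × 92.8)) = 2·arctan(0.10022) ≈ 11.4456°.

11.45°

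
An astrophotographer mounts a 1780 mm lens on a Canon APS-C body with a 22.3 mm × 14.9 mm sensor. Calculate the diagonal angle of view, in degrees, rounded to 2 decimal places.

Sensor diagonal = √(22.3² + 14.9²) = √719.3000 ≈ 26.8198 mm.
Angle of view α = 2·arctan(d/2f) with d = 26.8198 mm and f = 1780 mm.
d/2f = 0.00753; arctan(0.00753) ≈ 0.4316°, so α ≈ 0.8633°.

0.86°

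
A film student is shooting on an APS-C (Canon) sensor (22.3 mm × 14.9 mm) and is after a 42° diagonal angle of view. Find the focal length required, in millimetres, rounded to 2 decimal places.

34.93 mm

Sensor diagonal = √(22.3² + 14.9²) = √719.3000 ≈ 26.8198 mm.
From α = 2·arctan(d/2f) we get f = d / (2·tan(α/2)).
With d = 26.8198 mm and α/2 = 21°, tan(α/2) ≈ 0.38386, so f ≈ 26.8198 / 0.76773 ≈ 34.9339 mm.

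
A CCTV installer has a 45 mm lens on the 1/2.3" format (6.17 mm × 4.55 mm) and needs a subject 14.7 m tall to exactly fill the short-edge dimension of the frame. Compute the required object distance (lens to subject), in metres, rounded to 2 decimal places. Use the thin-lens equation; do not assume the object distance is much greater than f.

145.43 m

W: 14.7 m = 14700 mm.
Magnification m = h/W = dᵢ/dₒ; combined with 1/f = 1/dₒ + 1/dᵢ this gives dₒ = f·(1 + W/h).
dₒ = 45 mm × (1 + 14700/4.55) = 45 × 3231.7692 ≈ 145429.615 mm = 145.43 m.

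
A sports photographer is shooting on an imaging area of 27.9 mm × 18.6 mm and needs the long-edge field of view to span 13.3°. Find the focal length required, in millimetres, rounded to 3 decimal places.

119.652 mm

From α = 2·arctan(w/2f) we get f = w / (2·tan(α/2)).
With w = 27.9 mm and α/2 = 6.65°, tan(α/2) ≈ 0.11659, so f ≈ 27.9 / 0.23318 ≈ 119.6517 mm.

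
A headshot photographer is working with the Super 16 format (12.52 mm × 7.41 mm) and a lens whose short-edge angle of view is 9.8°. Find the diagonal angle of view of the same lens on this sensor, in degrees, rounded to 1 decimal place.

19.1°

From the short-edge AOV: f = 7.41 / (2·tan(4.9°)) = 7.41 / 0.17146 ≈ 43.2170 mm.
Sensor diagonal = √(12.52² + 7.41²) = √211.6585 ≈ 14.5485 mm.
Diagonal AOV = 2·arctan(14.5485 / (2 × 43.2170)) = 2·arctan(0.16832) ≈ 19.1088°.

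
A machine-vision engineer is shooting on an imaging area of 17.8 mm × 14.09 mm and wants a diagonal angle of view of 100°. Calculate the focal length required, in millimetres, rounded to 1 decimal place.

9.5 mm

Sensor diagonal = √(17.8² + 14.09²) = √515.3681 ≈ 22.7017 mm.
From α = 2·arctan(d/2f) we get f = d / (2·tan(α/2)).
With d = 22.7017 mm and α/2 = 50°, tan(α/2) ≈ 1.19175, so f ≈ 22.7017 / 2.38351 ≈ 9.5245 mm.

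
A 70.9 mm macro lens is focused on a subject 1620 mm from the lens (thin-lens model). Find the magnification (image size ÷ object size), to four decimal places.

0.0458×

Thin lens: 1/f = 1/dₒ + 1/dᵢ → 1/dᵢ = 1/70.9 − 1/1620 = 0.0134871 mm⁻¹, so dᵢ ≈ 74.1450 mm.
Magnification m = dᵢ/dₒ = 74.1450/1620 ≈ 0.04577.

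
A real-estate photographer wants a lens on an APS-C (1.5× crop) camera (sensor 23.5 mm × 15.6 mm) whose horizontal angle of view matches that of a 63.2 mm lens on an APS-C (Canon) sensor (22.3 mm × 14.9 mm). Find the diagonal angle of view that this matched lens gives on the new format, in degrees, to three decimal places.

23.912°

Equal horizontal AOV ⇒ f₂ = f₁ · 23.5/22.3 = 63.2 × 1.05381 ≈ 66.6009 mm.
Sensor diagonal = √(23.5² + 15.6²) = √795.6100 ≈ 28.2066 mm.
Diagonal AOV on the new format = 2·arctan(28.2066 / (2 × 66.6009)) = 2·arctan(0.21176) ≈ 23.9124°.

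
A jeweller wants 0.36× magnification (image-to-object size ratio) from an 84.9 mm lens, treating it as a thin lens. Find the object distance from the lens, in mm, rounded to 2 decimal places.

With m = dᵢ/dₒ and 1/f = 1/dₒ + 1/dᵢ, substituting dᵢ = m·dₒ gives 1/f = (1 + 1/m)/dₒ, hence dₒ = f·(1 + 1/m).
dₒ = 84.9 × (1 + 1/0.36) = 84.9 × 3.77778 ≈ 320.733 mm.

320.73 mm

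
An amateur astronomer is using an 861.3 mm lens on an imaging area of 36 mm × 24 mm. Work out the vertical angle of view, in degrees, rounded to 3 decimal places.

1.596°

Angle of view α = 2·arctan(h/2f) with h = 24 mm and f = 861.3 mm.
h/2f = 0.01393; arctan(0.01393) ≈ 0.7982°, so α ≈ 1.5964°.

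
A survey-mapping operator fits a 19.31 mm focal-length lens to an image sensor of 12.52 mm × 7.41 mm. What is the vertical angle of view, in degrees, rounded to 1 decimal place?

21.7°

Angle of view α = 2·arctan(h/2f) with h = 7.41 mm and f = 19.31 mm.
h/2f = 0.19187; arctan(0.19187) ≈ 10.8613°, so α ≈ 21.7226°.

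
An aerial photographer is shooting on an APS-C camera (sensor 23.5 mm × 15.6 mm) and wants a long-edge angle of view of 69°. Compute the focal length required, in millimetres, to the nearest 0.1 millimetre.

17.1 mm

From α = 2·arctan(w/2f) we get f = w / (2·tan(α/2)).
With w = 23.5 mm and α/2 = 34.5°, tan(α/2) ≈ 0.68728, so f ≈ 23.5 / 1.37456 ≈ 17.0964 mm.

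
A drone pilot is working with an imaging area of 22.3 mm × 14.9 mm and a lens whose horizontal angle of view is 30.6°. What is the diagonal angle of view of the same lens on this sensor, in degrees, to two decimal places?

From the horizontal AOV: f = 22.3 / (2·tan(15.3°)) = 22.3 / 0.54714 ≈ 40.7575 mm.
Sensor diagonal = √(22.3² + 14.9²) = √719.3000 ≈ 26.8198 mm.
Diagonal AOV = 2·arctan(26.8198 / (2 × 40.7575)) = 2·arctan(0.32902) ≈ 36.4241°.

36.42°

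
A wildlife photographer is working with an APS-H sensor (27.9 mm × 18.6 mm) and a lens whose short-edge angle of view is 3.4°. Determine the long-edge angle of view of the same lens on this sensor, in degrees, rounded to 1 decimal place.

From the short-edge AOV: f = 18.6 / (2·tan(1.7°)) = 18.6 / 0.05936 ≈ 313.3496 mm.
Long-edge AOV = 2·arctan(27.9 / (2 × 313.3496)) = 2·arctan(0.04452) ≈ 5.0981°.

5.1°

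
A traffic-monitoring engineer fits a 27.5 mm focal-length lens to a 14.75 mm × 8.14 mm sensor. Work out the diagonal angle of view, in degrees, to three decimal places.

34.061°

Sensor diagonal = √(14.75² + 8.14²) = √283.8221 ≈ 16.8470 mm.
Angle of view α = 2·arctan(d/2f) with d = 16.8470 mm and f = 27.5 mm.
d/2f = 0.30631; arctan(0.30631) ≈ 17.0303°, so α ≈ 34.0606°.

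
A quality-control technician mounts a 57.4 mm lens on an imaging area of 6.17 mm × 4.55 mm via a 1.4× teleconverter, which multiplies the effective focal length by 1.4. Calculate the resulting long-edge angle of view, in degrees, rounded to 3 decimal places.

Effective focal length f = 57.4 × 1.4 = 80.36 mm.
α = 2·arctan(6.17 / (2 × 80.36)) = 2·arctan(0.03839) ≈ 4.3970°.

4.397°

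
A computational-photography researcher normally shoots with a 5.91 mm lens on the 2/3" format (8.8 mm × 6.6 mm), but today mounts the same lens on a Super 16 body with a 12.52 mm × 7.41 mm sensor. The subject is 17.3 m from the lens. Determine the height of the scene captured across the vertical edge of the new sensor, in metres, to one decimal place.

21.7 m

The focal length stays 5.91 mm; the relevant sensor dimension is now h = 7.41 mm. Object distance dₒ = 17.3 m = 17300 mm.
Thin-lens field height W = h·(dₒ − f)/f = 7.41 × (17300 − 5.91)/5.91 ≈ 21683.453 mm = 21.6835 m.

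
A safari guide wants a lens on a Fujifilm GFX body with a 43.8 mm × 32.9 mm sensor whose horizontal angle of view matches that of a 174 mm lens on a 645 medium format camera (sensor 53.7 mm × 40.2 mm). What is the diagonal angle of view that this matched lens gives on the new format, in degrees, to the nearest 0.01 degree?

Equal horizontal AOV ⇒ f₂ = f₁ · 43.8/53.7 = 174 × 0.81564 ≈ 141.9218 mm.
Sensor diagonal = √(43.8² + 32.9²) = √3000.8500 ≈ 54.7800 mm.
Diagonal AOV on the new format = 2·arctan(54.7800 / (2 × 141.9218)) = 2·arctan(0.19299) ≈ 21.8468°.

21.85°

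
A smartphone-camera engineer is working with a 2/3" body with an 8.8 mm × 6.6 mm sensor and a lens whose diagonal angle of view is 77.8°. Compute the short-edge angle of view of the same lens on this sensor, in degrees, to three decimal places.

51.667°

Sensor diagonal = √(8.8² + 6.6²) = √121.0000 ≈ 11.0000 mm.
From the diagonal AOV: f = 11.0000 / (2·tan(38.9°)) = 11.0000 / 1.61380 ≈ 6.8162 mm.
Short-edge AOV = 2·arctan(6.6 / (2 × 6.8162)) = 2·arctan(0.48414) ≈ 51.6669°.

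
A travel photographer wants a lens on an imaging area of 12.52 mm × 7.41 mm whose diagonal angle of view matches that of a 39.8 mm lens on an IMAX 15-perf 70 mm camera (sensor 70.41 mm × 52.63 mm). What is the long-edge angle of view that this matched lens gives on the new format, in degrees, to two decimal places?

Sensor diagonal = √(70.41² + 52.63²) = √7727.4850 ≈ 87.9061 mm.
Sensor diagonal = √(12.52² + 7.41²) = √211.6585 ≈ 14.5485 mm.
Equal diagonal AOV ⇒ f₂ = f₁ · 14.5485/87.9061 = 39.8 × 0.16550 ≈ 6.5869 mm.
Long-edge AOV on the new format = 2·arctan(12.52 / (2 × 6.5869)) = 2·arctan(0.95037) ≈ 87.0847°.

87.08°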